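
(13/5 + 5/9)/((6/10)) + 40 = 1222/27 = 45.26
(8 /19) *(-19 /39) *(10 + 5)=-40 /13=-3.08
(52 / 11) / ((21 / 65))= 3380 / 231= 14.63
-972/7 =-138.86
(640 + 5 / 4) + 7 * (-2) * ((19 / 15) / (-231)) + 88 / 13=16681991 / 25740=648.10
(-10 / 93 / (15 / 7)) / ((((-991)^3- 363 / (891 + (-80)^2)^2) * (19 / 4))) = 1488443068 / 137126998000192924557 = 0.00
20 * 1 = 20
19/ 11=1.73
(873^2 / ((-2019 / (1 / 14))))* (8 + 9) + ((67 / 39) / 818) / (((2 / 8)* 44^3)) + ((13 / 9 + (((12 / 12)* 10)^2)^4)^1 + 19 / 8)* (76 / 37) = 72973125444390797318971 / 355264679401632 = 205404954.88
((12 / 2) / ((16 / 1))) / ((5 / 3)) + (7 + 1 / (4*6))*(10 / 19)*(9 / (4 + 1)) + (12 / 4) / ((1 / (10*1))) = 28041 / 760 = 36.90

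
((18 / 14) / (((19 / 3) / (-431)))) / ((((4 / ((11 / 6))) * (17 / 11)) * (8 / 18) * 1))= -4224231 / 72352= -58.38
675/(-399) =-225/133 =-1.69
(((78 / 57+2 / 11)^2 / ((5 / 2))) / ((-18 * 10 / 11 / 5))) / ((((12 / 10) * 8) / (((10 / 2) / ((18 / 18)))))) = -1215 / 7942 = -0.15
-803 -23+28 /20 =-4123 /5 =-824.60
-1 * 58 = -58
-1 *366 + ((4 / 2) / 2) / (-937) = -342943 / 937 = -366.00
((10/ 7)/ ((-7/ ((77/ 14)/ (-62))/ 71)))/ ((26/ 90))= 175725/ 39494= 4.45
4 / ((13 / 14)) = 56 / 13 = 4.31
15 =15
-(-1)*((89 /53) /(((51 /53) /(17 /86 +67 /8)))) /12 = 87487 /70176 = 1.25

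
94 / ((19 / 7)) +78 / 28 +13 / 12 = 61447 / 1596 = 38.50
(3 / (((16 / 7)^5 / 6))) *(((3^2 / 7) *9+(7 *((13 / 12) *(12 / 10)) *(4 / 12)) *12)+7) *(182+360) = 2816754759 / 327680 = 8596.05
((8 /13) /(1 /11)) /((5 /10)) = 13.54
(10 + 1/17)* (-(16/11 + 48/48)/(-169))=4617/31603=0.15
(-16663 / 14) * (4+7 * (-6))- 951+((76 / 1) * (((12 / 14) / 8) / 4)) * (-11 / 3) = 1239551 / 28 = 44269.68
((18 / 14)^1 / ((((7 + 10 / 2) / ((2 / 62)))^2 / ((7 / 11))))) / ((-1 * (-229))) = 1 / 38732144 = 0.00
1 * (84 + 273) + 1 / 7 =2500 / 7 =357.14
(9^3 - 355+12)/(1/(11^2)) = 46706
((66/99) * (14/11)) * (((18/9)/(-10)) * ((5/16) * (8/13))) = -14/429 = -0.03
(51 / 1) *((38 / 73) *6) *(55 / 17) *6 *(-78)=-17606160 / 73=-241180.27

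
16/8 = 2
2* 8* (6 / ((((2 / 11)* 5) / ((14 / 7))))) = 1056 / 5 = 211.20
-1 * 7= -7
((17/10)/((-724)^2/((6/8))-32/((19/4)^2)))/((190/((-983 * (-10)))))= 952527/7569086080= 0.00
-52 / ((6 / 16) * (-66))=208 / 99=2.10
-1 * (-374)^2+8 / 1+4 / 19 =-139867.79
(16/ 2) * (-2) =-16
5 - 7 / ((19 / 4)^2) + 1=2054 / 361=5.69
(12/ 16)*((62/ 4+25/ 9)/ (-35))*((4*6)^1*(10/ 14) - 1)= -5311/ 840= -6.32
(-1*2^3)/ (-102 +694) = -1/ 74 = -0.01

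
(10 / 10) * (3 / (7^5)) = 3 / 16807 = 0.00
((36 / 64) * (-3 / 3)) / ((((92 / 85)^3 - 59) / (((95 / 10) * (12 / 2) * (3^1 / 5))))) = 63009225 / 189091664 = 0.33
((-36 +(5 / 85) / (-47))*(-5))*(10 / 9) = 1438250 / 7191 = 200.01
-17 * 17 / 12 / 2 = -289 / 24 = -12.04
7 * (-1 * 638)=-4466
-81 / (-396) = 9 / 44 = 0.20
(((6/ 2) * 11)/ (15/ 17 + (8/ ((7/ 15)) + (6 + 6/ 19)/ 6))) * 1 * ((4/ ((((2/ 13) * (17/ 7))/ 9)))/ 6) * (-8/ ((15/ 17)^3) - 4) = -7029954932/ 16175625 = -434.60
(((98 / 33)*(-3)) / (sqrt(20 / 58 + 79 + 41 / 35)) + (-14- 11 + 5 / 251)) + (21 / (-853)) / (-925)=-4947181479 / 198045275- 49*sqrt(20737465) / 224741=-25.97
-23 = -23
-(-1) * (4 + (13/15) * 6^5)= 6743.20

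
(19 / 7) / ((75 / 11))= 209 / 525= 0.40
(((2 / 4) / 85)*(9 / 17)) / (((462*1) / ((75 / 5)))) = 9 / 89012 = 0.00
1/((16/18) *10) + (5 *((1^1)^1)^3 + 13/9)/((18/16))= 37849/6480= 5.84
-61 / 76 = -0.80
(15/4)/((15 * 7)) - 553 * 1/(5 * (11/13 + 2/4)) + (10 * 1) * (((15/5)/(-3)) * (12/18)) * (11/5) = -203261/2100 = -96.79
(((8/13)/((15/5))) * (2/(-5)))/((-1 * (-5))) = -16/975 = -0.02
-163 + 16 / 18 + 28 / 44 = -15986 / 99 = -161.47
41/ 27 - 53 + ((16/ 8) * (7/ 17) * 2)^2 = -380542/ 7803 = -48.77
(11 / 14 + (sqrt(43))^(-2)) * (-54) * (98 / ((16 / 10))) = -460215 / 172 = -2675.67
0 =0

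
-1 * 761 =-761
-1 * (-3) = 3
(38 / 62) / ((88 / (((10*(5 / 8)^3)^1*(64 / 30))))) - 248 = -16234681 / 65472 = -247.96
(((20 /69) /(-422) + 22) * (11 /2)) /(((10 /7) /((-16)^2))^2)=1414227820544 /363975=3885508.13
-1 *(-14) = 14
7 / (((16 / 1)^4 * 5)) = 7 / 327680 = 0.00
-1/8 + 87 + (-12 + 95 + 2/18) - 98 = 71.99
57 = 57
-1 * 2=-2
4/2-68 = -66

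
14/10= 7/5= 1.40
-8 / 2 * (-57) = 228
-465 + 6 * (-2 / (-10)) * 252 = -813 / 5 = -162.60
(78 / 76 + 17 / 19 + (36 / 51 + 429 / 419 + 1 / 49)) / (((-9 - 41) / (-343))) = 340839429 / 13533700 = 25.18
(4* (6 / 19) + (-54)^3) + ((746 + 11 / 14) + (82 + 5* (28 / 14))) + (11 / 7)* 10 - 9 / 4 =-11902397 / 76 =-156610.49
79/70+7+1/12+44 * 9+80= 203369/420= 484.21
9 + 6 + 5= 20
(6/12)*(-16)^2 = 128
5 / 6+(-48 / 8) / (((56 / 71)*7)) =-149 / 588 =-0.25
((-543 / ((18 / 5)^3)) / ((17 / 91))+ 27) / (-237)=1166579 / 7832376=0.15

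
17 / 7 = 2.43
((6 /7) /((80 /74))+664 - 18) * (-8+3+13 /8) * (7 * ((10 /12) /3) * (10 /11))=-1358265 /352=-3858.71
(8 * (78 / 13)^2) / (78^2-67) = 288 / 6017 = 0.05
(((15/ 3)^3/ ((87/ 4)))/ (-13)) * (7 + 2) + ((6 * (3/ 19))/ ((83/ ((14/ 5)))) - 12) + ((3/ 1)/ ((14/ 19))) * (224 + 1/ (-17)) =633778784187/ 707489510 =895.81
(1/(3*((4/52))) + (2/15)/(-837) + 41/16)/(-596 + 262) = -1385203/67093920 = -0.02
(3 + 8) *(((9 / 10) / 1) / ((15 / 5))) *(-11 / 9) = -4.03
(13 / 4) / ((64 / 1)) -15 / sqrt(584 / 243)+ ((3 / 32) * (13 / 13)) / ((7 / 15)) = 451 / 1792 -135 * sqrt(438) / 292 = -9.42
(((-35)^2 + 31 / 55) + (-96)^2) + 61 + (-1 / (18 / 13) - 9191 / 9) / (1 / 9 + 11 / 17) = 116813387 / 12760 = 9154.65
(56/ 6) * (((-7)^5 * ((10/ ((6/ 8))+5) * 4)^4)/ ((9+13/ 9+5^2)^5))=-18296772480000/ 225622639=-81094.58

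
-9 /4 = -2.25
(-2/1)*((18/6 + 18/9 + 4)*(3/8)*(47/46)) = -1269/184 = -6.90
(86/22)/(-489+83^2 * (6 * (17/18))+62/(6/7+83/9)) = 81915/807916208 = 0.00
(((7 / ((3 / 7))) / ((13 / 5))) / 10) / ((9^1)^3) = 49 / 56862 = 0.00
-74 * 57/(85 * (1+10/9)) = -23.51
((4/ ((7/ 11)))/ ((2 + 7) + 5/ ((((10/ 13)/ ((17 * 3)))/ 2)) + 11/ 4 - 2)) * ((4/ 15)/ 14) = 352/ 1977885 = 0.00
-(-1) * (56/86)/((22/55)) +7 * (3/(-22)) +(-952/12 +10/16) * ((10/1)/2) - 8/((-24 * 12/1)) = -392.84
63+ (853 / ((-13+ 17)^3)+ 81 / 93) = 153163 / 1984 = 77.20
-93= -93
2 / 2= 1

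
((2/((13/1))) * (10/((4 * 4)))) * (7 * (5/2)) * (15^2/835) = 7875/17368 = 0.45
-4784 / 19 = -251.79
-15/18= -5/6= -0.83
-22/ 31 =-0.71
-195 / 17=-11.47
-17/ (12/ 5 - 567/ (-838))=-71230/ 12891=-5.53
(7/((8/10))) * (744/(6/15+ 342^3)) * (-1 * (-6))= 97650/100004221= 0.00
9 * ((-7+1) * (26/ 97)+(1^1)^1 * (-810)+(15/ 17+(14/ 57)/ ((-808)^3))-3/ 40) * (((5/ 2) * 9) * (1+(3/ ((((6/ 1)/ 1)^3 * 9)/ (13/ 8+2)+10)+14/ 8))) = -12469042388720263724595/ 27560985498478592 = -452416.42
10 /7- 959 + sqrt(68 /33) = -6703 /7 + 2*sqrt(561) /33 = -956.14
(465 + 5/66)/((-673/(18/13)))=-92085/96239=-0.96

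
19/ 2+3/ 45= 287/ 30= 9.57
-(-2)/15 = 2/15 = 0.13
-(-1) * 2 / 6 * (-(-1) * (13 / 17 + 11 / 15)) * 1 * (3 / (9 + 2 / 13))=4966 / 30345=0.16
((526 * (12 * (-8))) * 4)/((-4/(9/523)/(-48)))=-21814272/523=-41709.89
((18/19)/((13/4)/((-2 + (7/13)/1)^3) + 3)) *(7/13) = 181944/698711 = 0.26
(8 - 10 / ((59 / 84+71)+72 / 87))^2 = 1929609922816 / 31216882489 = 61.81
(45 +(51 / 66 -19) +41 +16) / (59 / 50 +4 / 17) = 783275 / 13233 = 59.19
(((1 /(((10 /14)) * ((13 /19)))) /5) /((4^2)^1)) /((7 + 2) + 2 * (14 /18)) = 63 /26000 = 0.00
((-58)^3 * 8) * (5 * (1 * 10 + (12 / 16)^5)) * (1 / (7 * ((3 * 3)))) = -1268203.80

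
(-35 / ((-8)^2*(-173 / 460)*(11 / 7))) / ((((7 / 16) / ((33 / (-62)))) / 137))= -1654275 / 10726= -154.23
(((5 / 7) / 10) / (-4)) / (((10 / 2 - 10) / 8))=1 / 35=0.03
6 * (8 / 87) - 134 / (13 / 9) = -34766 / 377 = -92.22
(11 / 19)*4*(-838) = -36872 / 19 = -1940.63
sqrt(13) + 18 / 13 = 4.99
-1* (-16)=16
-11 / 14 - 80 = -1131 / 14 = -80.79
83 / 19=4.37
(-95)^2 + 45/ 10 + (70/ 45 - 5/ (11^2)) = 19669549/ 2178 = 9031.01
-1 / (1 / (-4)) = 4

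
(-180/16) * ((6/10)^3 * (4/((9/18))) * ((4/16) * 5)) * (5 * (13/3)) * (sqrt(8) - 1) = 1053/2 - 1053 * sqrt(2) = -962.67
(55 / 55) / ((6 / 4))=2 / 3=0.67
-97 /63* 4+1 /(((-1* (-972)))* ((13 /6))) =-90785 /14742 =-6.16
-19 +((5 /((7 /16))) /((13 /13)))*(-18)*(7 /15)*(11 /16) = -85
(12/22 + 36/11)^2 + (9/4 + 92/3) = 68963/1452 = 47.50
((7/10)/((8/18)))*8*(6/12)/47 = 63/470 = 0.13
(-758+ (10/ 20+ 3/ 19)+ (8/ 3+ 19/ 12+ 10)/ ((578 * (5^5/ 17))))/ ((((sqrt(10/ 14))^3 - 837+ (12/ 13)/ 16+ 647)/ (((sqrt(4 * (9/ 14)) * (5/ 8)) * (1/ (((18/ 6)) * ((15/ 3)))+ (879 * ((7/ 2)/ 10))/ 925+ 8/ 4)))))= 963362698367791449 * sqrt(10)/ 99973315618224250000+ 301384314943215986391 * sqrt(14)/ 117615665433205000000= 9.62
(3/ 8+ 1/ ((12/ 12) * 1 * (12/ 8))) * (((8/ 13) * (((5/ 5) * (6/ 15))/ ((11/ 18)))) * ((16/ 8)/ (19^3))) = 120/ 980837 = 0.00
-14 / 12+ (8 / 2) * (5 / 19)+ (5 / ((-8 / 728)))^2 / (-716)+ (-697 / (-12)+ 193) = -778933 / 20406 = -38.17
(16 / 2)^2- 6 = 58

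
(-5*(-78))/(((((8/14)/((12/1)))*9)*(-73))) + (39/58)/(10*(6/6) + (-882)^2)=-12.47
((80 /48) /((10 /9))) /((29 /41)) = 123 /58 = 2.12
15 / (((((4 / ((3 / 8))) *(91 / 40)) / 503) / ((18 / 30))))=67905 / 364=186.55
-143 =-143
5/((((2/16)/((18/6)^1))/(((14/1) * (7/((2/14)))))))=82320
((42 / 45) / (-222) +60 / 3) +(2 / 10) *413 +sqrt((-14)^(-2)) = 102.67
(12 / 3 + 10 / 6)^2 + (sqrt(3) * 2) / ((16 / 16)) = 2 * sqrt(3) + 289 / 9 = 35.58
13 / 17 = 0.76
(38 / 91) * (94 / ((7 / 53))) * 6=1135896 / 637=1783.20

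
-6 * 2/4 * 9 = -27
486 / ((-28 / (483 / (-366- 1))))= 16767 / 734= 22.84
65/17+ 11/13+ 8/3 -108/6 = -7070/663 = -10.66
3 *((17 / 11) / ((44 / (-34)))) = -867 / 242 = -3.58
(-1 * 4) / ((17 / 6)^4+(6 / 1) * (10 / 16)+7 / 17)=-88128 / 1511549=-0.06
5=5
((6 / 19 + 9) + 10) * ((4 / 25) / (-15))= -1468 / 7125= -0.21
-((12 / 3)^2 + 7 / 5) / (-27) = 29 / 45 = 0.64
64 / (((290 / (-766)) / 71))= -1740352 / 145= -12002.43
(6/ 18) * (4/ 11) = 4/ 33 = 0.12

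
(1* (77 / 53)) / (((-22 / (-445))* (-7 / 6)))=-1335 / 53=-25.19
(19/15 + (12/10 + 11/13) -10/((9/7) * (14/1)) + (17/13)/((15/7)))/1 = 394/117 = 3.37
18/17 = 1.06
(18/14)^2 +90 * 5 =22131/49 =451.65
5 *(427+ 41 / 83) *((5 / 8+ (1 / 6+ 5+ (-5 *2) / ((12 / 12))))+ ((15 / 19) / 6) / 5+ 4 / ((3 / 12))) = 478031245 / 18924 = 25260.58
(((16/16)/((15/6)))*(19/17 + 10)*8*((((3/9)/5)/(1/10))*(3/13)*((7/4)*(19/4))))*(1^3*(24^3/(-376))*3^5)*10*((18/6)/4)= -31665380544/10387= -3048558.83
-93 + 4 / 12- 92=-554 / 3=-184.67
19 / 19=1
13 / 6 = 2.17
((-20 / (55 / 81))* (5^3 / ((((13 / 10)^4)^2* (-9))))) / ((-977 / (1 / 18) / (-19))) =0.05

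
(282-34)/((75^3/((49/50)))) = 6076/10546875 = 0.00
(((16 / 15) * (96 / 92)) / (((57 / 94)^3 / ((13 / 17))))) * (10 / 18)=1382091776 / 651694167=2.12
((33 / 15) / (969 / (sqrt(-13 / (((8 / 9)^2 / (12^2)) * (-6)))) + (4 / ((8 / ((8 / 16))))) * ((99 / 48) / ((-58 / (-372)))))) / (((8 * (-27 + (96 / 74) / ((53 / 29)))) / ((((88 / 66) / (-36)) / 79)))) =-33277236564 / 4856635097463914275 + 1500060455168 * sqrt(78) / 131129147631525685425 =0.00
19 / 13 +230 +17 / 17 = 3022 / 13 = 232.46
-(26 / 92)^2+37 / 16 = 18897 / 8464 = 2.23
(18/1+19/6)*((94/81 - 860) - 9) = -8927465/486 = -18369.27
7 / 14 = 1 / 2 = 0.50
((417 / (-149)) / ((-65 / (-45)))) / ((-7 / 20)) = 75060 / 13559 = 5.54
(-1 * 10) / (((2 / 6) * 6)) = -5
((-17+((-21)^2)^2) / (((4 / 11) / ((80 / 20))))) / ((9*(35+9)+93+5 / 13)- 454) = 60452.94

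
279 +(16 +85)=380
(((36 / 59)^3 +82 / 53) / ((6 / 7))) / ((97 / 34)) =2298347674 / 3167560317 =0.73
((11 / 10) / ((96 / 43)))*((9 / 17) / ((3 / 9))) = 4257 / 5440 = 0.78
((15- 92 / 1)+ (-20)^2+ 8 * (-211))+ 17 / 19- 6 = -26032 / 19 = -1370.11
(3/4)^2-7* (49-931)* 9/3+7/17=5038249/272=18522.97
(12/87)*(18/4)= 18/29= 0.62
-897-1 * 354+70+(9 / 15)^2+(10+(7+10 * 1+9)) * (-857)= -800816 / 25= -32032.64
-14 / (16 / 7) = -49 / 8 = -6.12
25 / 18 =1.39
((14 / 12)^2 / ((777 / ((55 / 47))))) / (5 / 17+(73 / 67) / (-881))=386331715 / 55196819928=0.01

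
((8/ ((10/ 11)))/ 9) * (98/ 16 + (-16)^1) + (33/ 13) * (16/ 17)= -144529/ 19890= -7.27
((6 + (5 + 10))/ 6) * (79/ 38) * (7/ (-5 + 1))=-3871/ 304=-12.73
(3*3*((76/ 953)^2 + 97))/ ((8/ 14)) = 5550429087/ 3632836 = 1527.85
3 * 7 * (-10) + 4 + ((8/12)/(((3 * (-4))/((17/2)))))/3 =-22265/108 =-206.16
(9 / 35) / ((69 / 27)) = 81 / 805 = 0.10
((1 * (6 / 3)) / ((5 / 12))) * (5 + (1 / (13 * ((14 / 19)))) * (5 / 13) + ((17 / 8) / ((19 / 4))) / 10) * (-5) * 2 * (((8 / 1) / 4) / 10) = -48.81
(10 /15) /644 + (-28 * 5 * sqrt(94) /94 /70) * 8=1 /966 - 8 * sqrt(94) /47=-1.65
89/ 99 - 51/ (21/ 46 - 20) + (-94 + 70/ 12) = -15069313/ 178002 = -84.66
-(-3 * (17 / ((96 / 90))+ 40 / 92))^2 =-326705625 / 135424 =-2412.46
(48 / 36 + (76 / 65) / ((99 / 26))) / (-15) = -812 / 7425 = -0.11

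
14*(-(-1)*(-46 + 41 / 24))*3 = -7441 / 4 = -1860.25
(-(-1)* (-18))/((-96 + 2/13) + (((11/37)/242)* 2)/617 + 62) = 0.53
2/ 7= 0.29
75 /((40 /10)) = 75 /4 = 18.75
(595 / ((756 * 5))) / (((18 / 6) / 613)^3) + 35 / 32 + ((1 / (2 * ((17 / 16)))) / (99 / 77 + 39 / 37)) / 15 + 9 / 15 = 53788716235087 / 40054176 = 1342899.08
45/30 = 3/2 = 1.50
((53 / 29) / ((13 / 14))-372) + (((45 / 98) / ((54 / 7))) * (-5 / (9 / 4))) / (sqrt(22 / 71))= -139502 / 377-25 * sqrt(1562) / 4158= -370.27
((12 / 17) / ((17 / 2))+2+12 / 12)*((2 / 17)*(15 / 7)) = 0.78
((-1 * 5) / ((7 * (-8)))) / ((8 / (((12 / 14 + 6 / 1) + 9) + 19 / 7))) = 325 / 1568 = 0.21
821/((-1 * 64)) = -821/64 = -12.83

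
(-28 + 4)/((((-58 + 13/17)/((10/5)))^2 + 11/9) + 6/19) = -4744224/162194687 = -0.03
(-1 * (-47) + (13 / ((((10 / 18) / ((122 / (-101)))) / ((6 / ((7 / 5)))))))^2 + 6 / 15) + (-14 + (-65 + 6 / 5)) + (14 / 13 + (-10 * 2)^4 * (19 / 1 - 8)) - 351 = 57647136990711 / 32490185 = 1774293.90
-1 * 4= -4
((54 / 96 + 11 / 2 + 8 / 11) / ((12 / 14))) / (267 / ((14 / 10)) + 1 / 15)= 292775 / 7051264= 0.04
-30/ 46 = -15/ 23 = -0.65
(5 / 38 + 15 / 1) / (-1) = -575 / 38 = -15.13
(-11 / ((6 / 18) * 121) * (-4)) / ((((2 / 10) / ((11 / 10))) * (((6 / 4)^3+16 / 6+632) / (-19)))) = -2736 / 15313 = -0.18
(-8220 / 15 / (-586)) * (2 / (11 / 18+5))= 9864 / 29593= 0.33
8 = 8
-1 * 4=-4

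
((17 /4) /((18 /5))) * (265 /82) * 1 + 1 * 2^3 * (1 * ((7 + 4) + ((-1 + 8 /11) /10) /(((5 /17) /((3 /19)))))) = 2828739077 /30848400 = 91.70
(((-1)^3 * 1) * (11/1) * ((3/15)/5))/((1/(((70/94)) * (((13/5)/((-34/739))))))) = 739739/39950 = 18.52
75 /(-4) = -75 /4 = -18.75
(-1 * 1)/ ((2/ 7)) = -7/ 2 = -3.50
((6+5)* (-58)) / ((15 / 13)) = -8294 / 15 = -552.93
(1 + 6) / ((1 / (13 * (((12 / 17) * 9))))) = 9828 / 17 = 578.12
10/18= 5/9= 0.56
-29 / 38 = -0.76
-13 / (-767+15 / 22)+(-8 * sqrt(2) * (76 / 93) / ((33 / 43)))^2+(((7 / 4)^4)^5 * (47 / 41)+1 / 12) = 596543056242817807333888534589 / 7158289704126770665488384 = 83335.98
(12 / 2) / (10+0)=3 / 5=0.60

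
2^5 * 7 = 224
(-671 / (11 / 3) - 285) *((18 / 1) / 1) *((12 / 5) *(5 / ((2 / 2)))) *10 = -1010880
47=47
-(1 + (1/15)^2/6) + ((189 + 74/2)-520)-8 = -409051/1350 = -303.00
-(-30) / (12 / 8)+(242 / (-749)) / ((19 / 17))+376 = 5631362 / 14231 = 395.71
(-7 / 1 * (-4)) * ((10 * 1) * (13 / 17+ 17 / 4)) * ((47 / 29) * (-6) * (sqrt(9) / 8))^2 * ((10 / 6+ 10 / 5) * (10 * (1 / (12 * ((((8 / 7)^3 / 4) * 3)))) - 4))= -6526062738195 / 29280256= -222882.71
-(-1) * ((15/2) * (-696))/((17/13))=-67860/17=-3991.76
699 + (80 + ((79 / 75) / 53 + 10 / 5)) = 3104554 / 3975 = 781.02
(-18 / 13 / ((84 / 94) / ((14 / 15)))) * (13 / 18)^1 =-47 / 45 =-1.04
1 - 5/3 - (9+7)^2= -770/3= -256.67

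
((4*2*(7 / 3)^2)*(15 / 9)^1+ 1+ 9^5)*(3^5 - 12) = 122915870 / 9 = 13657318.89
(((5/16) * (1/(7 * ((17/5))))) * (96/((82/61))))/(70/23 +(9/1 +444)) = 105225/51175831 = 0.00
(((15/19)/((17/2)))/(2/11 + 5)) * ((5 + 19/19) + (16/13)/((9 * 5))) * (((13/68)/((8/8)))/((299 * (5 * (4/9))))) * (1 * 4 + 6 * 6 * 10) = 135751/11997835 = 0.01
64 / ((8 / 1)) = 8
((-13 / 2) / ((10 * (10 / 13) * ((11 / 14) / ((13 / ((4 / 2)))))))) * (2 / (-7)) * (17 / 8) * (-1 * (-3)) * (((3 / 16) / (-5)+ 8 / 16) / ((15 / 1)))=1381913 / 3520000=0.39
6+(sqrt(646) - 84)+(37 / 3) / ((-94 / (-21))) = -7073 / 94+sqrt(646) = -49.83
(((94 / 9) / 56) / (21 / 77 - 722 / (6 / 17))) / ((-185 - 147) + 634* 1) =-517 / 1712289264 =-0.00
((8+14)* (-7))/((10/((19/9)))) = -32.51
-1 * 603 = -603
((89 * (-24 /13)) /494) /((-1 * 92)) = 267 /73853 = 0.00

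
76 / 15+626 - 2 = 9436 / 15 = 629.07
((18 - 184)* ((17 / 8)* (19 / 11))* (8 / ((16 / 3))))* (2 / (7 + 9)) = -80427 / 704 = -114.24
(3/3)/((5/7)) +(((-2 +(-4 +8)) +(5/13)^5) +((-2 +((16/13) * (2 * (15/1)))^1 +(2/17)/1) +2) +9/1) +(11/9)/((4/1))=49.75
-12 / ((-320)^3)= 0.00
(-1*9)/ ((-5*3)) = 3/ 5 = 0.60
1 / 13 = 0.08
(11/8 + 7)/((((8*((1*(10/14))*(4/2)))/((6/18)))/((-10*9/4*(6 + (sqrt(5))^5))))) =-35175*sqrt(5)/256-4221/128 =-340.22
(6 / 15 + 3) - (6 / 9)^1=2.73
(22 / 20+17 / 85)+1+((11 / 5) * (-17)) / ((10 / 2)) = -259 / 50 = -5.18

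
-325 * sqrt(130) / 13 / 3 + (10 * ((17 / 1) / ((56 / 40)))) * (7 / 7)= 26.41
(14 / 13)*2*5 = 140 / 13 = 10.77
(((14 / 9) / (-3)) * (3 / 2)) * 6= -14 / 3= -4.67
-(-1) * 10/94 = 5/47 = 0.11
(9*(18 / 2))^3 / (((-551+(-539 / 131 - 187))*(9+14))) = -69618771 / 2235991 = -31.14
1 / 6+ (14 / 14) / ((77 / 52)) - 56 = -25483 / 462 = -55.16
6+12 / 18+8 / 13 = 284 / 39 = 7.28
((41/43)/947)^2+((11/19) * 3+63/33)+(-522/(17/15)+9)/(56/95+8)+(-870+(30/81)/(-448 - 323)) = -918.93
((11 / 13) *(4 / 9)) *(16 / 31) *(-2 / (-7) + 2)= 11264 / 25389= 0.44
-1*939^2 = -881721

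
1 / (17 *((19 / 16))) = 16 / 323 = 0.05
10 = 10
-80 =-80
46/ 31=1.48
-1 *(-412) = 412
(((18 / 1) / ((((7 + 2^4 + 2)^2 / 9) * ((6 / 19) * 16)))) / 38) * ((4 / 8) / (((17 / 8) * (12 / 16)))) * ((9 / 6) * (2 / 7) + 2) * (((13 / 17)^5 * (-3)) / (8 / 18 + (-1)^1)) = 0.00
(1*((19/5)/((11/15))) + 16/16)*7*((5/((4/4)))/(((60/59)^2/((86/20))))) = 17812277/19800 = 899.61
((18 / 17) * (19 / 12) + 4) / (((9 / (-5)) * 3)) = -965 / 918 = -1.05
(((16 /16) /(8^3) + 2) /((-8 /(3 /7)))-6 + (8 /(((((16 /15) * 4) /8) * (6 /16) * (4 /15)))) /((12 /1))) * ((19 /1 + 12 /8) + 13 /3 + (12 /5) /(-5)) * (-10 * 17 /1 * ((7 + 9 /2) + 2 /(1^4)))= -357296.69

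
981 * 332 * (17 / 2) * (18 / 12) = 4152573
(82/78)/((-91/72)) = -0.83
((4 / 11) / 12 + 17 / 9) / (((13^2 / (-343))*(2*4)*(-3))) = 32585 / 200772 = 0.16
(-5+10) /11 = 5 /11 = 0.45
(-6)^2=36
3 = 3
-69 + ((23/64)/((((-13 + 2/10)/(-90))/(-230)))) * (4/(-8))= 453813/2048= 221.59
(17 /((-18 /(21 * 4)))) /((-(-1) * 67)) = -238 /201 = -1.18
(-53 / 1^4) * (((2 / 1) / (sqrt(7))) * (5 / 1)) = -530 * sqrt(7) / 7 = -200.32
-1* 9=-9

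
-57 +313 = 256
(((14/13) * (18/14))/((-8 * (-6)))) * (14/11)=21/572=0.04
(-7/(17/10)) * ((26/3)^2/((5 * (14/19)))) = -12844/153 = -83.95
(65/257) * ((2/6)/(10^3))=13/154200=0.00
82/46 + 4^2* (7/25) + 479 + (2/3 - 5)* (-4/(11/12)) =3188886/6325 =504.17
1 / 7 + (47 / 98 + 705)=69151 / 98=705.62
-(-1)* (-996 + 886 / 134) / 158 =-66289 / 10586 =-6.26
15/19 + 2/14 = 124/133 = 0.93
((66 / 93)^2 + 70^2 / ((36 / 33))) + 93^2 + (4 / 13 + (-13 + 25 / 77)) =37888188454 / 2885883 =13128.80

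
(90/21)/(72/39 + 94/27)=1053/1309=0.80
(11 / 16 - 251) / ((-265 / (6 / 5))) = 2403 / 2120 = 1.13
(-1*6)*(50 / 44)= -75 / 11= -6.82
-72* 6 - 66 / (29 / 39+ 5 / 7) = -94977 / 199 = -477.27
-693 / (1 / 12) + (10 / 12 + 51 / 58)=-723343 / 87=-8314.29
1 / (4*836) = 1 / 3344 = 0.00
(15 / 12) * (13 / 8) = 2.03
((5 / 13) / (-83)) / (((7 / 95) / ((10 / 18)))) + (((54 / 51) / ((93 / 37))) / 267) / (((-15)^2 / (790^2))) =13841534183 / 3188325231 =4.34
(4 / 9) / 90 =0.00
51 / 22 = 2.32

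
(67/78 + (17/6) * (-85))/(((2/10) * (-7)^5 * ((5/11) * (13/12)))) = 8404/57967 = 0.14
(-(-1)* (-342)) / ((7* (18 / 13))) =-35.29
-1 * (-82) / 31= 82 / 31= 2.65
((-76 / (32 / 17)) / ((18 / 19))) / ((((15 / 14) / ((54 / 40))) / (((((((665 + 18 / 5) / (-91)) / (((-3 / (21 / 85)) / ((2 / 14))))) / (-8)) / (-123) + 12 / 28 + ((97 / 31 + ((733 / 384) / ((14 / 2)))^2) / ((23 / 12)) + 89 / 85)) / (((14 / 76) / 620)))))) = -2099171691705688169 / 3690645504000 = -568781.72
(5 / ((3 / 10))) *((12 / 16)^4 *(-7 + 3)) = -675 / 32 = -21.09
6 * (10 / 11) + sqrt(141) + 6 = 126 / 11 + sqrt(141) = 23.33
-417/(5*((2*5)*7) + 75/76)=-31692/26675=-1.19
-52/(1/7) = -364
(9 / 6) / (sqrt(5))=3*sqrt(5) / 10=0.67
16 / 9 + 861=7765 / 9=862.78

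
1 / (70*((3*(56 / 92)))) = 23 / 2940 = 0.01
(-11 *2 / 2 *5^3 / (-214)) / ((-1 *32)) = -1375 / 6848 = -0.20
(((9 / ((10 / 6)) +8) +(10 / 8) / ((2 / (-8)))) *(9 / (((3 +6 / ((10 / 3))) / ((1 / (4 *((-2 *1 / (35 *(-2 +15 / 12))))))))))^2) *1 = 10418625 / 32768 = 317.95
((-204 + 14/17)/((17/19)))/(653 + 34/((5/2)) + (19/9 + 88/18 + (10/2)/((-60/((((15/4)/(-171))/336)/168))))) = -0.34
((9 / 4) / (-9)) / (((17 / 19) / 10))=-95 / 34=-2.79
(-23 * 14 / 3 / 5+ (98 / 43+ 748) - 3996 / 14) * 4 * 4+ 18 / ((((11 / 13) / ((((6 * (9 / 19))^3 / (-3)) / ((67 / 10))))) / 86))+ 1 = 114246851516929 / 22823699745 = 5005.62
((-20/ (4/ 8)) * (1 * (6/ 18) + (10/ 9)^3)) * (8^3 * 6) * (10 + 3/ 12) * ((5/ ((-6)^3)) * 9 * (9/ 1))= 326163200/ 81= 4026706.17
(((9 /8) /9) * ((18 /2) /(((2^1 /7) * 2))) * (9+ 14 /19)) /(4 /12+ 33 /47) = 1643355 /88768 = 18.51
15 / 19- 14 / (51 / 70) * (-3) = 18875 / 323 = 58.44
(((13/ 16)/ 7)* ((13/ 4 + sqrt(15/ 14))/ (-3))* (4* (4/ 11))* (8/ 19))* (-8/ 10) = 208* sqrt(210)/ 153615 + 1352/ 21945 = 0.08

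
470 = 470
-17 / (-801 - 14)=17 / 815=0.02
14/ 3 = 4.67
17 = 17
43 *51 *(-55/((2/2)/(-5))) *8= 4824600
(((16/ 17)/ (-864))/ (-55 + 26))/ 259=1/ 6895098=0.00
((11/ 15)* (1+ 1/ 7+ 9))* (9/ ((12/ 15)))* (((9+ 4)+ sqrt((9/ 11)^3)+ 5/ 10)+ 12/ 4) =5751* sqrt(11)/ 308+ 77319/ 56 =1442.62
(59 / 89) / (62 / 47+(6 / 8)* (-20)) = -2773 / 57227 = -0.05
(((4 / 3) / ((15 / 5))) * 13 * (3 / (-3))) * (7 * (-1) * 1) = 40.44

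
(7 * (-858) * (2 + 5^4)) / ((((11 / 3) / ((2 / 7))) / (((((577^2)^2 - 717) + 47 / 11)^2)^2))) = -58952801587212770041238491718319762493411140991561716 / 1331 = -44292112387086979745483460000000000000000000000000.00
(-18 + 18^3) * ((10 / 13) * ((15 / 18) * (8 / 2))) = 193800 / 13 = 14907.69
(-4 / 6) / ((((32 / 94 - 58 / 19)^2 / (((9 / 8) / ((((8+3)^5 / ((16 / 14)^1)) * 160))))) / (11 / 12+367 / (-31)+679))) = -39637202545 / 13120530986216192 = -0.00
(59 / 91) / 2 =59 / 182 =0.32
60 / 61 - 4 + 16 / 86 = -7424 / 2623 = -2.83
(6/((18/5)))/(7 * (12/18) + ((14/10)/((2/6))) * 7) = 25/511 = 0.05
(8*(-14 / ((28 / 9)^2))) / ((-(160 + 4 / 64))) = 1296 / 17927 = 0.07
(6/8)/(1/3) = 9/4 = 2.25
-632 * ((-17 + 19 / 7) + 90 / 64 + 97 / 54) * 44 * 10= 582499390 / 189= 3082007.35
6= 6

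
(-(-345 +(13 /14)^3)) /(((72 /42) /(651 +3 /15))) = 384404581 /2940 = 130749.86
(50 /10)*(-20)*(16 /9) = -1600 /9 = -177.78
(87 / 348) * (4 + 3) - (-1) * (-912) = -3641 / 4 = -910.25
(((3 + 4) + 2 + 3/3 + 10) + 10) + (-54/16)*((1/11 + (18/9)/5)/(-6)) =26643/880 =30.28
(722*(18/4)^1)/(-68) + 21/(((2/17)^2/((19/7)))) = 69198/17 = 4070.47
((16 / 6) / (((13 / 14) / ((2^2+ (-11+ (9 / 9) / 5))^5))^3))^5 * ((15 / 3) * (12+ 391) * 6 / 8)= -286807795124522317387164775145787109916755852326647822000198592833687051894533818259629698608947187522132006549513614133941580541043146752 / 1688388059241853993495044287433126672937078183167614042758941650390625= -169870779146181103779380700000000000000000000000000000000000000000000.00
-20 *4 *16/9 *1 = -1280/9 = -142.22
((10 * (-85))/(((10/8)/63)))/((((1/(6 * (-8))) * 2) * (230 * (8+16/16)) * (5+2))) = 1632/23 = 70.96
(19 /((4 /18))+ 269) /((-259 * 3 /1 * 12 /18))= -709 /1036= -0.68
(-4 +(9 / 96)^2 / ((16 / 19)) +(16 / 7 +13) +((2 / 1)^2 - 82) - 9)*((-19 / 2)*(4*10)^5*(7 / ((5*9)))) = 103102585625 / 9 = 11455842847.22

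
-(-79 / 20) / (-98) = -0.04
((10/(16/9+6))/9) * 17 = 17/7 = 2.43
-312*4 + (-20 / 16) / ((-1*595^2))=-353458559 / 283220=-1248.00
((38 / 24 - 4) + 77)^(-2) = 144 / 801025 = 0.00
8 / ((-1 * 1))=-8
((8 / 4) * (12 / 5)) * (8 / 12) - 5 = -9 / 5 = -1.80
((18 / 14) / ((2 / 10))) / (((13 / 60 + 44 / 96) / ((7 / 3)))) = 200 / 9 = 22.22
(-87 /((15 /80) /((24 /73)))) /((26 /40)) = -222720 /949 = -234.69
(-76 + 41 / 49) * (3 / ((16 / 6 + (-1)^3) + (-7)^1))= 33147 / 784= 42.28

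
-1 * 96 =-96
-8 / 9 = -0.89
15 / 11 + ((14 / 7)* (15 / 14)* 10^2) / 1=16605 / 77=215.65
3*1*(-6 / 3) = -6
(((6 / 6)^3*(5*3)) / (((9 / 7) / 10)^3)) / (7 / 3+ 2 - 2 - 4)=-343000 / 81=-4234.57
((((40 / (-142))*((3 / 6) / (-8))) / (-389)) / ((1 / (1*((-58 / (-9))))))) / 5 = -29 / 497142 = -0.00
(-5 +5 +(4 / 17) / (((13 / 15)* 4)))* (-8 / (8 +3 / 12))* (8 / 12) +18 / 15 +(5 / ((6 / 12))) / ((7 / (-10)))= -3351394 / 255255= -13.13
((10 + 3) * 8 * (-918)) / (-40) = 11934 / 5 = 2386.80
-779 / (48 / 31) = -503.10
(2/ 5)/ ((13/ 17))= 34/ 65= 0.52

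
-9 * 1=-9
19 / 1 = 19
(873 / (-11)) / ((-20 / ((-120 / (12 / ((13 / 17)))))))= -11349 / 374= -30.34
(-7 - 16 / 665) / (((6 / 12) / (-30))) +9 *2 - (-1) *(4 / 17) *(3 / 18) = 2981012 / 6783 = 439.48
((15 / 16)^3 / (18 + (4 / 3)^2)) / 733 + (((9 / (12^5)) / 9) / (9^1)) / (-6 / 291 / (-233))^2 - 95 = -44387219553161 / 1168779829248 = -37.98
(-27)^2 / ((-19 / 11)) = -8019 / 19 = -422.05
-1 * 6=-6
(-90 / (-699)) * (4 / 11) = 120 / 2563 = 0.05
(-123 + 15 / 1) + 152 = 44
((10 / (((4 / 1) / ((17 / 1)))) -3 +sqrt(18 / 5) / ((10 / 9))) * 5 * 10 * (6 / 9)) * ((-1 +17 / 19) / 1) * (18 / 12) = -3950 / 19 -54 * sqrt(10) / 19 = -216.88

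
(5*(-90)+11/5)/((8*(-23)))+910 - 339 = 527559/920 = 573.43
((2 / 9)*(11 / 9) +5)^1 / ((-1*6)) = -427 / 486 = -0.88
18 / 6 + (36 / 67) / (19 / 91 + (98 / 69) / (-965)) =5.59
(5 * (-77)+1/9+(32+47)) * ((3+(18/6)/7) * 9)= -9438.86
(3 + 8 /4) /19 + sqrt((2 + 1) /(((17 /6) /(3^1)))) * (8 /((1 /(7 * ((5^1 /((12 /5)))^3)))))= 902.74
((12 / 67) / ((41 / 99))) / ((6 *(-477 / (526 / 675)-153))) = -11572 / 122837599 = -0.00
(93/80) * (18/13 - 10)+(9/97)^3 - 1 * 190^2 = -2142181297238/59323745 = -36110.01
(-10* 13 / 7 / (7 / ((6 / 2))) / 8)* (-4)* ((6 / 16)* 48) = 3510 / 49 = 71.63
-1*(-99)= 99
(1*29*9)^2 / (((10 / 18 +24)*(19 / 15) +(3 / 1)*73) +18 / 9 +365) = 110.39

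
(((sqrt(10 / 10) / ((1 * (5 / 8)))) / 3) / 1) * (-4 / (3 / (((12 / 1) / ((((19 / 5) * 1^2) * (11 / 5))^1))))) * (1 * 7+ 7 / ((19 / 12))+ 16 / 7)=-13.99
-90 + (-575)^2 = 330535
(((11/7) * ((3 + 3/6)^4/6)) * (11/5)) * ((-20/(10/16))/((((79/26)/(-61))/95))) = 1250651402/237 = 5277010.14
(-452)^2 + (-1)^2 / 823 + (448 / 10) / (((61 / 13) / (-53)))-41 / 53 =2711276276246 / 13303795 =203797.21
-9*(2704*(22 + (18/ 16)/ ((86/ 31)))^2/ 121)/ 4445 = -72284680845/ 3182321296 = -22.71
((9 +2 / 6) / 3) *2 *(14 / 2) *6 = 261.33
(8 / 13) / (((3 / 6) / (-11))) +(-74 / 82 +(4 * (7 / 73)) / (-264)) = -14.44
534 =534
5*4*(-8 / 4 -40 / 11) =-1240 / 11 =-112.73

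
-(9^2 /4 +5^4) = -2581 /4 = -645.25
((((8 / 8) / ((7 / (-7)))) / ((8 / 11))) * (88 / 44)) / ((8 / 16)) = -11 / 2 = -5.50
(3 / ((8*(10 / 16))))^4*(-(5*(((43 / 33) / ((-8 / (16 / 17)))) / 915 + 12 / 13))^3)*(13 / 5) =-233592615442913773528 / 7054943830542196875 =-33.11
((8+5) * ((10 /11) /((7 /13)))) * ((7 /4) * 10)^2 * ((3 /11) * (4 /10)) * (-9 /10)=-159705 /242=-659.94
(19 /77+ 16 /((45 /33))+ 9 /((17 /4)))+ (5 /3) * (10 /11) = 27869 /1785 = 15.61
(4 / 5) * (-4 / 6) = -8 / 15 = -0.53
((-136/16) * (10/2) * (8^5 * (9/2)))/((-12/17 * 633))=2959360/211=14025.40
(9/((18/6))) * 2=6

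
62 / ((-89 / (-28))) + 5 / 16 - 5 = 21101 / 1424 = 14.82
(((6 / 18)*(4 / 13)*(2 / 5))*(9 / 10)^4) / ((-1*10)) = -2187 / 812500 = -0.00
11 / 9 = 1.22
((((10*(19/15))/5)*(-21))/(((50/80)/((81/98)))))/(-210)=2052/6125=0.34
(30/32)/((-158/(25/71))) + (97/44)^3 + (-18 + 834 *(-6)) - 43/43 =-2394856427681/477797056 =-5012.29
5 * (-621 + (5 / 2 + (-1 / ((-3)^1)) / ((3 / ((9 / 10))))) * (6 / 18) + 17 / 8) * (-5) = 370805 / 24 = 15450.21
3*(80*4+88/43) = 41544/43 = 966.14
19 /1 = 19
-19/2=-9.50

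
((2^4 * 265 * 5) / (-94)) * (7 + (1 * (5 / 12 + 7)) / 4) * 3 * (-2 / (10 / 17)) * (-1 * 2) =-40736.70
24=24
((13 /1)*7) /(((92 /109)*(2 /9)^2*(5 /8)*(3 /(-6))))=-803439 /115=-6986.43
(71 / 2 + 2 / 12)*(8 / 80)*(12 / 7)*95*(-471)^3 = -424844593326 / 7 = -60692084760.86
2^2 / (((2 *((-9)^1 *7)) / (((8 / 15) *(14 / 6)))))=-16 / 405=-0.04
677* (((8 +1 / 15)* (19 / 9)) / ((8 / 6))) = 1556423 / 180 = 8646.79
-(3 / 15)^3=-1 / 125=-0.01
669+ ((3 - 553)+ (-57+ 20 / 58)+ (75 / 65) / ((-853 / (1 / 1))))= 20048477 / 321581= 62.34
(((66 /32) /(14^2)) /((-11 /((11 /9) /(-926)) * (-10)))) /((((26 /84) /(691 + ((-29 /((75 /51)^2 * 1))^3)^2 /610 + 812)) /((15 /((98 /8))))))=-13239752476726962937576023 /2402029743194580078125000000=-0.01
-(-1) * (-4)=-4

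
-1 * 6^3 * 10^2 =-21600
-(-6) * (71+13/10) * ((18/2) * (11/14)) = 214731/70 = 3067.59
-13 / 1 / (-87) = 13 / 87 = 0.15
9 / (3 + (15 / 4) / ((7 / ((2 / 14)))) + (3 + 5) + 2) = 1764 / 2563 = 0.69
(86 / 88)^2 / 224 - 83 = -35992263 / 433664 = -83.00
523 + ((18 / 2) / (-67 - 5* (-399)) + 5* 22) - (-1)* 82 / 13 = 16023725 / 25064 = 639.31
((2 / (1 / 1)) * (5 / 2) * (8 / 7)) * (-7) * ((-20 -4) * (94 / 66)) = 15040 / 11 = 1367.27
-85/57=-1.49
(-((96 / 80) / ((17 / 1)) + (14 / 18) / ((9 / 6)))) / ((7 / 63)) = -1352 / 255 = -5.30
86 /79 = 1.09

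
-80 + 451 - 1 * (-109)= 480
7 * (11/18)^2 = 847/324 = 2.61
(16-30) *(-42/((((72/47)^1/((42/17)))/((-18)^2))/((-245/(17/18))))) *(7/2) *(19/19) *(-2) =161240307480/289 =557924939.38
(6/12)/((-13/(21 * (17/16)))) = -357/416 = -0.86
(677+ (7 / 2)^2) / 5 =2757 / 20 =137.85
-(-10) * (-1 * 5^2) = -250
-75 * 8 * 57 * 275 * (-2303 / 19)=1139985000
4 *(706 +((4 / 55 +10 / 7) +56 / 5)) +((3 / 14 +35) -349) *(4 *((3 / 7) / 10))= 7602631 / 2695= 2821.01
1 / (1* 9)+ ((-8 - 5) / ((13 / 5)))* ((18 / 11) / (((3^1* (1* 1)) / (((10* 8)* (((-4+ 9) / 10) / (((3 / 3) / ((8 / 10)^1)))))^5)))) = -91512087.16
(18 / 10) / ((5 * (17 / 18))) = 162 / 425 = 0.38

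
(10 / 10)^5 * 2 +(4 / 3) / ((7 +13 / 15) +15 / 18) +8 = 10.15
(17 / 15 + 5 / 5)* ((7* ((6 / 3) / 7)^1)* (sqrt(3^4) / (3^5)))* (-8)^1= -512 / 405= -1.26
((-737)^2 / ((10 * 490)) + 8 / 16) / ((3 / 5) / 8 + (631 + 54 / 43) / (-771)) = -36177813414 / 242065145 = -149.45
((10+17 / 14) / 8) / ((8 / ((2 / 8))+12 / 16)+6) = 157 / 4340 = 0.04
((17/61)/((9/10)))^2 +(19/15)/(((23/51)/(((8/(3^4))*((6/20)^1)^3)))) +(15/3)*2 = 43774282091/4332639375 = 10.10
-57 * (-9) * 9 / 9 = 513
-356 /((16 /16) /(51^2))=-925956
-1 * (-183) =183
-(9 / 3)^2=-9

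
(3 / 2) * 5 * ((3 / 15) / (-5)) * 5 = -3 / 2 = -1.50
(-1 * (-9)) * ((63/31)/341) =567/10571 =0.05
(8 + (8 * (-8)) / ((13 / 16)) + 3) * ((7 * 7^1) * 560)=-24174640 / 13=-1859587.69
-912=-912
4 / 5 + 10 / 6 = 37 / 15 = 2.47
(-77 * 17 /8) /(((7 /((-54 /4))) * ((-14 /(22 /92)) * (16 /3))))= -166617 /164864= -1.01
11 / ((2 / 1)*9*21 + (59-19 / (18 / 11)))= 198 / 7657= 0.03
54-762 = -708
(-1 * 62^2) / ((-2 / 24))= 46128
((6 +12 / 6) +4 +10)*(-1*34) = -748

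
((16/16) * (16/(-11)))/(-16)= 1/11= 0.09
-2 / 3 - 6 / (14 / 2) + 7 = 115 / 21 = 5.48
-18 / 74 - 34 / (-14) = 566 / 259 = 2.19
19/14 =1.36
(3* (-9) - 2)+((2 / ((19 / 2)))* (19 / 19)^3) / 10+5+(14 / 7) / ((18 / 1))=-20407 / 855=-23.87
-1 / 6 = -0.17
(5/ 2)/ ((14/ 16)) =20/ 7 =2.86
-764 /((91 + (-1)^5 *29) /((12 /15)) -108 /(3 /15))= 1528 /925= 1.65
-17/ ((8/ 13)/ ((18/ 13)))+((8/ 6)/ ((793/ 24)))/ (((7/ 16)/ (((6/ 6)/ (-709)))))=-38.25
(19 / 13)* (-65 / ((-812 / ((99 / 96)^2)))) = 103455 / 831488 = 0.12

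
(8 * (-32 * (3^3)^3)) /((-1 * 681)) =1679616 /227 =7399.19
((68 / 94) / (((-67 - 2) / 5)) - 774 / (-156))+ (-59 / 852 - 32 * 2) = -236111159 / 3991052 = -59.16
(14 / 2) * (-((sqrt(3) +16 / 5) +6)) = -322 / 5- 7 * sqrt(3) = -76.52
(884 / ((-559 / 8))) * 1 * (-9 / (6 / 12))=9792 / 43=227.72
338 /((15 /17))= 5746 /15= 383.07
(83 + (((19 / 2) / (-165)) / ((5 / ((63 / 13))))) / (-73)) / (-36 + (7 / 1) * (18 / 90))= -43322249 / 18059470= -2.40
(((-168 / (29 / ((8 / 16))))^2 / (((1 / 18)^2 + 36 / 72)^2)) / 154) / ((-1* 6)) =-8817984 / 245789819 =-0.04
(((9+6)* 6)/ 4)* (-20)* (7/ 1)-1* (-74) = -3076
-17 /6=-2.83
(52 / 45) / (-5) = -52 / 225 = -0.23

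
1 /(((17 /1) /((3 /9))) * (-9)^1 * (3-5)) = 1 /918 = 0.00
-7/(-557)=7/557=0.01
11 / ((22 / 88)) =44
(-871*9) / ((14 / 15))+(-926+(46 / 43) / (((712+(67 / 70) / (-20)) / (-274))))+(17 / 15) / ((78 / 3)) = -545560102330892 / 58503243435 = -9325.30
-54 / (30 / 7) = -63 / 5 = -12.60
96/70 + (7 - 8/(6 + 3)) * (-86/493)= 0.31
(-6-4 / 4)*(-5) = 35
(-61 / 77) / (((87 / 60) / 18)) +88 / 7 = 6112 / 2233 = 2.74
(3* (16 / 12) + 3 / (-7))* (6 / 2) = 10.71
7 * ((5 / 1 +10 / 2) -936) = -6482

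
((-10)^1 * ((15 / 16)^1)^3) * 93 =-1569375 / 2048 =-766.30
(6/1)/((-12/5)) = -5/2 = -2.50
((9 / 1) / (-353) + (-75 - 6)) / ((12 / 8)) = -19068 / 353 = -54.02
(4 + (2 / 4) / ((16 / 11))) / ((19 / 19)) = 139 / 32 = 4.34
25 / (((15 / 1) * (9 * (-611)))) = -5 / 16497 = -0.00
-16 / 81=-0.20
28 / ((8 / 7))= 49 / 2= 24.50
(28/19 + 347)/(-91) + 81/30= -19527/17290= -1.13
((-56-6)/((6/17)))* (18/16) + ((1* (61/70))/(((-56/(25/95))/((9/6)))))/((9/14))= -1261699/6384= -197.63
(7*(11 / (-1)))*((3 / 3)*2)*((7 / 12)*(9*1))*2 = -1617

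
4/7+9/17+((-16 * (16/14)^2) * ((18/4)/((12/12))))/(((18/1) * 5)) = 233/4165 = 0.06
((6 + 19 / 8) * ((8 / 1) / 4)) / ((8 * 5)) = 67 / 160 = 0.42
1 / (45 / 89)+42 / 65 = 307 / 117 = 2.62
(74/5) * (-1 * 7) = -518/5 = -103.60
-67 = -67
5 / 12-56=-667 / 12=-55.58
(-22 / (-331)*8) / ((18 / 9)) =88 / 331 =0.27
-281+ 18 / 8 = -1115 / 4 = -278.75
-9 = -9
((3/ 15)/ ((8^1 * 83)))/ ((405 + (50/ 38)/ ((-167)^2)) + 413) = 529891/ 1439056865160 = 0.00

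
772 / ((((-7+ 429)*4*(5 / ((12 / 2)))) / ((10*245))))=283710 / 211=1344.60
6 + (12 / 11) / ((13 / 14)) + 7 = 14.17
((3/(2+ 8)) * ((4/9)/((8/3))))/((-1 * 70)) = -1/1400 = -0.00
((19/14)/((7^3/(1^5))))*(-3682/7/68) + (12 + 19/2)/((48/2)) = 1695167/1959216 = 0.87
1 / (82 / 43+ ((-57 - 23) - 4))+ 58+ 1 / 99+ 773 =290408843 / 349470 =831.00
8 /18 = 4 /9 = 0.44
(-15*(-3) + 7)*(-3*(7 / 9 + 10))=-5044 / 3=-1681.33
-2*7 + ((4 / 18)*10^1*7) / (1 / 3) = 98 / 3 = 32.67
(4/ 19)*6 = 24/ 19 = 1.26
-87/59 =-1.47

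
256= 256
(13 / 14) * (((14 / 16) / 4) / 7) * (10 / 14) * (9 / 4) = 585 / 12544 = 0.05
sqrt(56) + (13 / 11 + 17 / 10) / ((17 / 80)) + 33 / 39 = 2 * sqrt(14) + 35025 / 2431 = 21.89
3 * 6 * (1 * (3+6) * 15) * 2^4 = 38880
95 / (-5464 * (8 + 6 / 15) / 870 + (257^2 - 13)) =68875 / 47837852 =0.00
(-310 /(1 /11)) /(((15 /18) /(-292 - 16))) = 1260336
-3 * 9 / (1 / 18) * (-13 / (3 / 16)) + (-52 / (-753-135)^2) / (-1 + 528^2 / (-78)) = 308732519527081 / 9162289872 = 33696.00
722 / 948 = 361 / 474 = 0.76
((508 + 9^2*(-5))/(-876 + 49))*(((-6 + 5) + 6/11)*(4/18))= 1030/81873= 0.01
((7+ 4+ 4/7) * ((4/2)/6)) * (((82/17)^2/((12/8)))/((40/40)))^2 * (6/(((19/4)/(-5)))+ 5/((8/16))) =5425461120/1586899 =3418.91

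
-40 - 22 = -62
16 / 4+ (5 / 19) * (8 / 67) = 5132 / 1273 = 4.03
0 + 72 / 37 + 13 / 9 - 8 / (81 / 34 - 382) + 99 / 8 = 542805701 / 34384248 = 15.79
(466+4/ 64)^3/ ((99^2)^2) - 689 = -270679366331551/ 393460125696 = -687.95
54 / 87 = 18 / 29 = 0.62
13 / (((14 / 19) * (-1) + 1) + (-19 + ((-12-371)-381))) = -19 / 1144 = -0.02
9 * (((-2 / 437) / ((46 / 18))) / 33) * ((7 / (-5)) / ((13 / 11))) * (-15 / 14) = -0.00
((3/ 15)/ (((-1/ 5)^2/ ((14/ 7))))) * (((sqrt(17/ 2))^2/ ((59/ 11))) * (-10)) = -9350/ 59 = -158.47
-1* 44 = -44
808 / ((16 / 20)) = 1010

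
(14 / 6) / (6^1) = 7 / 18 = 0.39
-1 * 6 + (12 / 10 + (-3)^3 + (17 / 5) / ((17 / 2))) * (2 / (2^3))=-247 / 20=-12.35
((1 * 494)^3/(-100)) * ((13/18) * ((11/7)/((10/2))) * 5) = -2154898889/1575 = -1368189.77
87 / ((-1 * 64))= -1.36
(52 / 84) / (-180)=-13 / 3780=-0.00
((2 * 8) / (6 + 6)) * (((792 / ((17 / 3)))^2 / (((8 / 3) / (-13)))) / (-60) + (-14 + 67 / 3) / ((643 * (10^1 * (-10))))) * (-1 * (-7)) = 123872947093 / 8362215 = 14813.41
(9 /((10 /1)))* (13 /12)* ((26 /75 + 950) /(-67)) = -231647 /16750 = -13.83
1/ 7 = 0.14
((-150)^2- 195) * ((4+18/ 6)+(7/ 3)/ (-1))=104090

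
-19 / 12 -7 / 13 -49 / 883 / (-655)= -191431171 / 90224940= -2.12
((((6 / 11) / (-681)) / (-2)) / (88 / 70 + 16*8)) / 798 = 5 / 1287792792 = 0.00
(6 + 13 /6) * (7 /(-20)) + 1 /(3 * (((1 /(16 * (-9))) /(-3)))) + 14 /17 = 289609 /2040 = 141.97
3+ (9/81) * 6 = 11/3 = 3.67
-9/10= -0.90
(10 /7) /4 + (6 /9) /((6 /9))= 19 /14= 1.36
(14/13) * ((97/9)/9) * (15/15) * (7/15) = 9506/15795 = 0.60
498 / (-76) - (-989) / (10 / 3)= 27564 / 95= 290.15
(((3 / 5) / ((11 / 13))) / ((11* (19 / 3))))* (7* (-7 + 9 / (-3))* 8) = -13104 / 2299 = -5.70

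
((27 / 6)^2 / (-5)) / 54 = -3 / 40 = -0.08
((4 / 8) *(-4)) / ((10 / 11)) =-11 / 5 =-2.20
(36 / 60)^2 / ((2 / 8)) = 36 / 25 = 1.44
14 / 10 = 7 / 5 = 1.40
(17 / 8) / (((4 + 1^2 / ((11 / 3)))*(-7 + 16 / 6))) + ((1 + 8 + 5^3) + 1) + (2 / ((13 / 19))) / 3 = 1992245 / 14664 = 135.86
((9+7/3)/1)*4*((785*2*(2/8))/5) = 10676/3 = 3558.67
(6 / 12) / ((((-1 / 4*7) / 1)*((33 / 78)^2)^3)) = -617831552 / 12400927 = -49.82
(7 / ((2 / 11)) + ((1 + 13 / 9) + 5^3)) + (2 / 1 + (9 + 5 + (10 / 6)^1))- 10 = 3125 / 18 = 173.61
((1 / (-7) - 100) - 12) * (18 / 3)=-4710 / 7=-672.86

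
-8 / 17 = -0.47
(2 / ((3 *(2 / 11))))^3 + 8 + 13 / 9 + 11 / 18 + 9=3691 / 54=68.35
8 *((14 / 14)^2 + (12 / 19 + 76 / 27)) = 18248 / 513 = 35.57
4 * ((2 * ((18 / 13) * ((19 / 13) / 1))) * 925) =2530800 / 169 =14975.15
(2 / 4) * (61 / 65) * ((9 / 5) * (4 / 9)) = 122 / 325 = 0.38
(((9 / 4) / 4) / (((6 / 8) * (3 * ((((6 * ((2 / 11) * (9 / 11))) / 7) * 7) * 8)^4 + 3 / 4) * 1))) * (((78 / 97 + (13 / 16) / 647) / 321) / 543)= 0.00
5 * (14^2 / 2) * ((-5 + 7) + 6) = 3920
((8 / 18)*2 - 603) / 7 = -5419 / 63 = -86.02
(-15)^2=225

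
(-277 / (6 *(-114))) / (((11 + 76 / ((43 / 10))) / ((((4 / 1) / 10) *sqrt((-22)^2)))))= 131021 / 1054215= 0.12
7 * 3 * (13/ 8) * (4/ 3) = 91/ 2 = 45.50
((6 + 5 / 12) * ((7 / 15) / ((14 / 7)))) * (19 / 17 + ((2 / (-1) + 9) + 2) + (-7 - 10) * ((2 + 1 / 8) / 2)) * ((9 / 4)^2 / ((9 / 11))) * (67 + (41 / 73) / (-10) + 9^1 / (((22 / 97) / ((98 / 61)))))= -9619.36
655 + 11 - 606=60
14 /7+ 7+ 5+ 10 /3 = 52 /3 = 17.33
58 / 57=1.02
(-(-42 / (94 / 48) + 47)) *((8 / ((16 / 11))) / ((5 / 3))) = -39633 / 470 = -84.33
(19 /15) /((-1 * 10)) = -19 /150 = -0.13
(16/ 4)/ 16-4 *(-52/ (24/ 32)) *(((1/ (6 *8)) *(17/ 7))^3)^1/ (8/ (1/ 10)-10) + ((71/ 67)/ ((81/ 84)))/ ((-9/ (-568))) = 69.61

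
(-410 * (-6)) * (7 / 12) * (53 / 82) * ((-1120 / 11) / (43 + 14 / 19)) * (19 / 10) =-37500680 / 9141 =-4102.47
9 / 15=3 / 5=0.60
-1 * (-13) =13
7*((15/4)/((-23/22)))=-1155/46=-25.11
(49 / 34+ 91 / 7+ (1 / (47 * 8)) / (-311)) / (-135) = -0.11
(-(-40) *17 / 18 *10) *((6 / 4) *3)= 1700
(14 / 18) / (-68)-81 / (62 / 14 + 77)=-58499 / 58140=-1.01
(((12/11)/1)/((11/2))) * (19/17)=456/2057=0.22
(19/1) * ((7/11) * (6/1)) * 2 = 1596/11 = 145.09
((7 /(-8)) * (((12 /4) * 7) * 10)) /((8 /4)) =-735 /8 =-91.88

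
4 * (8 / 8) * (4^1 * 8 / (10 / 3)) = 38.40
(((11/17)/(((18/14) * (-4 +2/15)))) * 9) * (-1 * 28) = 16170/493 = 32.80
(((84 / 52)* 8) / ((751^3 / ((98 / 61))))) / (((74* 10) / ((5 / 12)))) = 343 / 12427813359091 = 0.00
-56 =-56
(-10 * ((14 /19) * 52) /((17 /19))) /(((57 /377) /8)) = -21956480 /969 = -22658.91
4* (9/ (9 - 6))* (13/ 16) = 39/ 4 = 9.75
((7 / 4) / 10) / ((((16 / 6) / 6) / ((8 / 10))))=63 / 200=0.32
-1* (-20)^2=-400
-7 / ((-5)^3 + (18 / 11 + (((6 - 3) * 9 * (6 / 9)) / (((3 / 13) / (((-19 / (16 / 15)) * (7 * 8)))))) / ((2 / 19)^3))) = 616 / 5870320301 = 0.00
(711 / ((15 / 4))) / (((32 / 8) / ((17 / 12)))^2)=22831 / 960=23.78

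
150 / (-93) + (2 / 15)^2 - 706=-4935476 / 6975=-707.60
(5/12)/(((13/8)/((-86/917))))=-860/35763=-0.02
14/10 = 7/5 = 1.40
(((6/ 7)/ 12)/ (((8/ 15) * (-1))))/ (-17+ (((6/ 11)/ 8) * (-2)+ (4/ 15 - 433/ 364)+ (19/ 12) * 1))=10725/ 1319392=0.01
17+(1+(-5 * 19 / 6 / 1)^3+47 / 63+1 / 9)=-5973113 / 1512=-3950.47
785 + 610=1395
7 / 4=1.75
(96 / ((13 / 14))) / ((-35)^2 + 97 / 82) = 110208 / 1307111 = 0.08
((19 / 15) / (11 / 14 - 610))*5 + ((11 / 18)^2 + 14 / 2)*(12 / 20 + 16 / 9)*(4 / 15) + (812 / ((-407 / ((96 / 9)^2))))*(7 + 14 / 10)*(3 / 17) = -356875464652919 / 1075496451975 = -331.82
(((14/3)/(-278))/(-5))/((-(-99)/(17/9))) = 119/1857735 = 0.00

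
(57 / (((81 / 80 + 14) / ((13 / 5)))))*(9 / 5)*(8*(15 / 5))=426.46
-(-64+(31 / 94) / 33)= 198497 / 3102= 63.99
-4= -4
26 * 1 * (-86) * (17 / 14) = -19006 / 7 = -2715.14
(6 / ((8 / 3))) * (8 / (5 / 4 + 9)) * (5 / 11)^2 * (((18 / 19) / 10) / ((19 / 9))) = 29160 / 1790921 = 0.02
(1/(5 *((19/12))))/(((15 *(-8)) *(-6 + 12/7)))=7/28500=0.00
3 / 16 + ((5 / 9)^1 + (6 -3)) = 539 / 144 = 3.74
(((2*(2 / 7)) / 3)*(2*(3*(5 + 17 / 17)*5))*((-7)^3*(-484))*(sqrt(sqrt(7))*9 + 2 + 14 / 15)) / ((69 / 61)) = 1018459904 / 69 + 1041606720*7^(1 / 4) / 23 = 88423465.74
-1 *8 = -8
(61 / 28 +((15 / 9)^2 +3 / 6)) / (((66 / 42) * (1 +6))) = 125 / 252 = 0.50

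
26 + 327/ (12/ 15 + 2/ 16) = 14042/ 37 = 379.51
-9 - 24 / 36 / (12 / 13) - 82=-1651 / 18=-91.72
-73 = -73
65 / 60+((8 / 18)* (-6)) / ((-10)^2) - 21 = -5983 / 300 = -19.94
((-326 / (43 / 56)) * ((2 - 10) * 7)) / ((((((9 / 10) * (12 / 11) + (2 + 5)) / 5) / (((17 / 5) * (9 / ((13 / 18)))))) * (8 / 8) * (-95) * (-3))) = 10323548928 / 4662619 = 2214.11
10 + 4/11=114/11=10.36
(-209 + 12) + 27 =-170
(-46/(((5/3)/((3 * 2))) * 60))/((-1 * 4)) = 69/100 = 0.69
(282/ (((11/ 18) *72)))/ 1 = 141/ 22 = 6.41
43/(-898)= -0.05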